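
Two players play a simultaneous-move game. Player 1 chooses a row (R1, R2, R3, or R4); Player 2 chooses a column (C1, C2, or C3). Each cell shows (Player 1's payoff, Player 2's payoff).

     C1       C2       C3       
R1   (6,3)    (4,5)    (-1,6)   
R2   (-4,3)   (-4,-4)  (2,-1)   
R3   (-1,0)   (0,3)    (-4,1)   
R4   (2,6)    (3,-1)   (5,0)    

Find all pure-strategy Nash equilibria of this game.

Check mutual best responses: a cell is a NE iff neither player can gain by unilaterally deviating.
Player 1's best responses — vs C1: R1 (payoff 6); vs C2: R1 (payoff 4); vs C3: R4 (payoff 5).
Player 2's best responses — vs R1: C3 (payoff 6); vs R2: C1 (payoff 3); vs R3: C2 (payoff 3); vs R4: C1 (payoff 6).
No cell has both players best-responding. For instance, Player 1's best reply to C3 is R4, but against R4 Player 2 prefers C1 over C3.

No pure-strategy Nash equilibrium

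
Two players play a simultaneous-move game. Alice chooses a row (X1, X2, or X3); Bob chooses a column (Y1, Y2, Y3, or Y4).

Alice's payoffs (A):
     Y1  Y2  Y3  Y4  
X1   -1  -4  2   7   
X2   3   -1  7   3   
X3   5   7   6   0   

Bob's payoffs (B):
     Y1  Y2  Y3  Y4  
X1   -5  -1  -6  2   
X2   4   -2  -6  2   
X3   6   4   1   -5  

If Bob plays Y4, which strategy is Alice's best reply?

With Bob fixed at Y4, Alice's payoffs are: X1 → 7, X2 → 3, X3 → 0.
The maximum is 7, achieved by X1.

X1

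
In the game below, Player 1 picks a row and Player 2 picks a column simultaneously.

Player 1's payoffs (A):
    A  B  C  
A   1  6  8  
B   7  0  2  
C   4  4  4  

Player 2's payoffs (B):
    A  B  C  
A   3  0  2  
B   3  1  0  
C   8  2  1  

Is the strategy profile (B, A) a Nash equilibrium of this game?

Yes

Holding Player 2 at A: Player 1 gets 7 from B, versus 1 from A, 4 from C. No profitable deviation for Player 1.
Holding Player 1 at B: Player 2 gets 3 from A, versus 1 from B, 0 from C. No profitable deviation for Player 2 either.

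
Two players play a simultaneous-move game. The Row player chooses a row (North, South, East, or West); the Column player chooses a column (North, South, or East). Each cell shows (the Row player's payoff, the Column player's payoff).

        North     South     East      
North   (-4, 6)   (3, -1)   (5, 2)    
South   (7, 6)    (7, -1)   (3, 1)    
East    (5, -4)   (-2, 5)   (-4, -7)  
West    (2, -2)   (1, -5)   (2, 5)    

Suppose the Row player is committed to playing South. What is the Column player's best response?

With the Row player fixed at South, the Column player's payoffs are: North → 6, South → -1, East → 1.
The maximum is 6, achieved by North.

North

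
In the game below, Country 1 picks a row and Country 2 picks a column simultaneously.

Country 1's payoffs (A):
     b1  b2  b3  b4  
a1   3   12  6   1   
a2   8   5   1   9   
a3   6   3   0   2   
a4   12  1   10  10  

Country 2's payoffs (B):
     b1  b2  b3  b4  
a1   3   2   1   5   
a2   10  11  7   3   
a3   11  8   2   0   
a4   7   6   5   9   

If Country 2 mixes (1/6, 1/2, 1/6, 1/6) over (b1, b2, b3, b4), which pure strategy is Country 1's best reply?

a1

Compute Country 1's expected payoff from each pure strategy against the given mix.
a1: (1/6)·3 + (1/2)·12 + (1/6)·6 + (1/6)·1 = 23/3
a2: (1/6)·8 + (1/2)·5 + (1/6)·1 + (1/6)·9 = 11/2
a3: (1/6)·6 + (1/2)·3 + (1/6)·0 + (1/6)·2 = 17/6
a4: (1/6)·12 + (1/2)·1 + (1/6)·10 + (1/6)·10 = 35/6
Highest expected payoff is 23/3, from a1.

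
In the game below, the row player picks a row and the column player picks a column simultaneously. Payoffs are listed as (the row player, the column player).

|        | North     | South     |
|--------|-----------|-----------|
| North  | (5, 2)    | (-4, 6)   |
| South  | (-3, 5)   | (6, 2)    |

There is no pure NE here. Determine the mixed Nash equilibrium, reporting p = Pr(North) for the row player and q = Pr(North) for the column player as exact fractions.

In a mixed NE each player is indifferent between their pure strategies, so the opponent's mix sets the indifference.
The column player indifferent between North and South: p·2 + (1−p)·5 = p·6 + (1−p)·2 ⟹ 5 + (-3)p = 2 + 4p ⟹ p = 3/7.
The row player indifferent between North and South: q·5 + (1−q)·(-4) = q·(-3) + (1−q)·6 ⟹ (-4) + 9q = 6 + (-9)q ⟹ q = 5/9.

p = 3/7, q = 5/9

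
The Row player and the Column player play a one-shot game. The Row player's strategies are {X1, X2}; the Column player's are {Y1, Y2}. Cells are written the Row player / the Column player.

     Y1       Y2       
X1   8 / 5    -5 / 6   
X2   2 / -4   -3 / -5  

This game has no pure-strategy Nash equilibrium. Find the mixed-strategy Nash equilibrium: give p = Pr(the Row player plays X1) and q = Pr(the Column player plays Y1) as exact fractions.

In a mixed NE each player is indifferent between their pure strategies, so the opponent's mix sets the indifference.
The Column player indifferent between Y1 and Y2: p·5 + (1−p)·(-4) = p·6 + (1−p)·(-5) ⟹ (-4) + 9p = (-5) + 11p ⟹ p = 1/2.
The Row player indifferent between X1 and X2: q·8 + (1−q)·(-5) = q·2 + (1−q)·(-3) ⟹ (-5) + 13q = (-3) + 5q ⟹ q = 1/4.

p = 1/2, q = 1/4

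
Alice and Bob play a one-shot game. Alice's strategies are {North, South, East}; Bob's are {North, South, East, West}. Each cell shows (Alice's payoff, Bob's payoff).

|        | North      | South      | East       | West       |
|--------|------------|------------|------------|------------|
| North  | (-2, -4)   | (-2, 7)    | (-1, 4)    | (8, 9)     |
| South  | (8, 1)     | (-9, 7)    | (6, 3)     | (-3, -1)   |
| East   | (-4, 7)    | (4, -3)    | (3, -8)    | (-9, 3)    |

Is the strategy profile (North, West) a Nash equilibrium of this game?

Holding Bob at West: Alice gets 8 from North, versus -3 from South, -9 from East. No profitable deviation for Alice.
Holding Alice at North: Bob gets 9 from West, versus -4 from North, 7 from South, 4 from East. No profitable deviation for Bob either.

Yes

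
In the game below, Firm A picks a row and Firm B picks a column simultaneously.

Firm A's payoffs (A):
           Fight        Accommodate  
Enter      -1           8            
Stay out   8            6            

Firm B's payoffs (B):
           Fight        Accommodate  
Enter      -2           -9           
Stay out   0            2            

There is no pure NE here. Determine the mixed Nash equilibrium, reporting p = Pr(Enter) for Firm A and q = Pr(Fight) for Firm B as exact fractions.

In a mixed NE each player is indifferent between their pure strategies, so the opponent's mix sets the indifference.
Firm B indifferent between Fight and Accommodate: p·(-2) + (1−p)·0 = p·(-9) + (1−p)·2 ⟹ 0 + (-2)p = 2 + (-11)p ⟹ p = 2/9.
Firm A indifferent between Enter and Stay out: q·(-1) + (1−q)·8 = q·8 + (1−q)·6 ⟹ 8 + (-9)q = 6 + 2q ⟹ q = 2/11.

p = 2/9, q = 2/11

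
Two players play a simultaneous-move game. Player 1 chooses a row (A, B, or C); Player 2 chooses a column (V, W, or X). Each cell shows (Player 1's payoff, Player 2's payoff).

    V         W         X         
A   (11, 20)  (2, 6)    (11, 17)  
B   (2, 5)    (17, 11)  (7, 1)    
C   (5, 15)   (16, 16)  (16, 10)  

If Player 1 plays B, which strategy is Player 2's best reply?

With Player 1 fixed at B, Player 2's payoffs are: V → 5, W → 11, X → 1.
The maximum is 11, achieved by W.

W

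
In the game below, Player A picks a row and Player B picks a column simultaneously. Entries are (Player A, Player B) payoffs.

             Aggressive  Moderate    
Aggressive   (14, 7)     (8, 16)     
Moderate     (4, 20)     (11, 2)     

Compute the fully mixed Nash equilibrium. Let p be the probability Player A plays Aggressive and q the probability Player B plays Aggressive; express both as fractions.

p = 2/3, q = 3/13

Each player's mixing probability is pinned down by making the *other* player indifferent.
Player B indifferent between Aggressive and Moderate: p·7 + (1−p)·20 = p·16 + (1−p)·2 ⟹ 20 + (-13)p = 2 + 14p ⟹ p = 2/3.
Player A indifferent between Aggressive and Moderate: q·14 + (1−q)·8 = q·4 + (1−q)·11 ⟹ 8 + 6q = 11 + (-7)q ⟹ q = 3/13.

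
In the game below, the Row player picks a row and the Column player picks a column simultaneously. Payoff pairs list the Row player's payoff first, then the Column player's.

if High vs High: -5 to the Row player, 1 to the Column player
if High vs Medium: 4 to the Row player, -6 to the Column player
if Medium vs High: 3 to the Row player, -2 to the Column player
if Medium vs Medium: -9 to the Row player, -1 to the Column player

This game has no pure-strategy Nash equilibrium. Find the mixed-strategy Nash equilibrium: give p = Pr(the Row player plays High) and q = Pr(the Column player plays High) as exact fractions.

p = 1/8, q = 13/21

Each player's mixing probability is pinned down by making the *other* player indifferent.
The Column player indifferent between High and Medium: p·1 + (1−p)·(-2) = p·(-6) + (1−p)·(-1) ⟹ (-2) + 3p = (-1) + (-5)p ⟹ p = 1/8.
The Row player indifferent between High and Medium: q·(-5) + (1−q)·4 = q·3 + (1−q)·(-9) ⟹ 4 + (-9)q = (-9) + 12q ⟹ q = 13/21.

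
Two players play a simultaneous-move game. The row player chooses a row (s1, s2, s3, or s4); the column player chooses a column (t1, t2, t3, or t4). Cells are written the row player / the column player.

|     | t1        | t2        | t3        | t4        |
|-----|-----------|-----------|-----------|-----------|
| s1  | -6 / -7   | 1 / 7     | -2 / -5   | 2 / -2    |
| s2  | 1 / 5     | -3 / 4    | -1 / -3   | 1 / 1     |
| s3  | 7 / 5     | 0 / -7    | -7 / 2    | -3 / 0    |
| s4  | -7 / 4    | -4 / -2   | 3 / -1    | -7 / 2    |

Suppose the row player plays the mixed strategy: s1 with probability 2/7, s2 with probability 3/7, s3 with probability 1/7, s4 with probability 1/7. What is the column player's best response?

t2

Compute the column player's expected payoff from each pure strategy against the given mix.
t1: (2/7)·(-7) + (3/7)·5 + (1/7)·5 + (1/7)·4 = 10/7
t2: (2/7)·7 + (3/7)·4 + (1/7)·(-7) + (1/7)·(-2) = 17/7
t3: (2/7)·(-5) + (3/7)·(-3) + (1/7)·2 + (1/7)·(-1) = -18/7
t4: (2/7)·(-2) + (3/7)·1 + (1/7)·0 + (1/7)·2 = 1/7
Highest expected payoff is 17/7, from t2.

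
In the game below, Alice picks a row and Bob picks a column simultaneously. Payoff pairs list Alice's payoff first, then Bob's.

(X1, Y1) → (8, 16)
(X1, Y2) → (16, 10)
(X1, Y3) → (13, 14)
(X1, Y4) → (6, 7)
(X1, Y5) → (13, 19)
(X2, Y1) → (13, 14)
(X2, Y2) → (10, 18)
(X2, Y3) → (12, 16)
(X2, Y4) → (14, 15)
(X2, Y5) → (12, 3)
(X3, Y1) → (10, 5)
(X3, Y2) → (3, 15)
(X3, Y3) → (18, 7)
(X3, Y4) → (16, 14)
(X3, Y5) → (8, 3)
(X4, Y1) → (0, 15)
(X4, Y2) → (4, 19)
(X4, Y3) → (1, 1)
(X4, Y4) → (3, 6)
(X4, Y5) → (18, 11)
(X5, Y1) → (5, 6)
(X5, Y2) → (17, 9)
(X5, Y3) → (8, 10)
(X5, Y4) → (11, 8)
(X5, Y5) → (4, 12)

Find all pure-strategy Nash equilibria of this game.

A profile is a Nash equilibrium when each player is best-responding to the other.
Alice's best responses — vs Y1: X2 (payoff 13); vs Y2: X5 (payoff 17); vs Y3: X3 (payoff 18); vs Y4: X3 (payoff 16); vs Y5: X4 (payoff 18).
Bob's best responses — vs X1: Y5 (payoff 19); vs X2: Y2 (payoff 18); vs X3: Y2 (payoff 15); vs X4: Y2 (payoff 19); vs X5: Y5 (payoff 12).
No cell has both players best-responding. For instance, Alice's best reply to Y5 is X4, but against X4 Bob prefers Y2 over Y5.

No pure-strategy Nash equilibrium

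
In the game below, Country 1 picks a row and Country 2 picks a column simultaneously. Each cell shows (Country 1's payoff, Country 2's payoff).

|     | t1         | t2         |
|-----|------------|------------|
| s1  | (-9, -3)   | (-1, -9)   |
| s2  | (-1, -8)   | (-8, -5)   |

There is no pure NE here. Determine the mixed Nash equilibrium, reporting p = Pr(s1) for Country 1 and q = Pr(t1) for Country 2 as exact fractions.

In a mixed NE each player is indifferent between their pure strategies, so the opponent's mix sets the indifference.
Country 2 indifferent between t1 and t2: p·(-3) + (1−p)·(-8) = p·(-9) + (1−p)·(-5) ⟹ (-8) + 5p = (-5) + (-4)p ⟹ p = 1/3.
Country 1 indifferent between s1 and s2: q·(-9) + (1−q)·(-1) = q·(-1) + (1−q)·(-8) ⟹ (-1) + (-8)q = (-8) + 7q ⟹ q = 7/15.

p = 1/3, q = 7/15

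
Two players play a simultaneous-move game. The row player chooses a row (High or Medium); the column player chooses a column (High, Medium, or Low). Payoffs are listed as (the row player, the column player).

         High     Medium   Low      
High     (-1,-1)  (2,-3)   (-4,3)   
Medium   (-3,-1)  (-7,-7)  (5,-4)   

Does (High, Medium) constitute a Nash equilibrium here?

Holding the column player at Medium: the row player gets 2 from High, versus -7 from Medium. No profitable deviation for the row player.
Holding the row player at High: the column player gets -3 from Medium but could get 3 by switching to Low. The column player has a profitable deviation.

No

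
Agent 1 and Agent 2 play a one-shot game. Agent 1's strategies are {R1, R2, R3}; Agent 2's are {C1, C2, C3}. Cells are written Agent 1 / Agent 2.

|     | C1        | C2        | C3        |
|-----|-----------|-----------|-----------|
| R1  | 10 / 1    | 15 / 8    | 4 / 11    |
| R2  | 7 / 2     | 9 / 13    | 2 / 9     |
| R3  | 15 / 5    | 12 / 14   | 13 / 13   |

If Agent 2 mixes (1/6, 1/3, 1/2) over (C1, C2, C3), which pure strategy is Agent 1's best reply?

Compute Agent 1's expected payoff from each pure strategy against the given mix.
R1: (1/6)·10 + (1/3)·15 + (1/2)·4 = 26/3
R2: (1/6)·7 + (1/3)·9 + (1/2)·2 = 31/6
R3: (1/6)·15 + (1/3)·12 + (1/2)·13 = 13
Highest expected payoff is 13, from R3.

R3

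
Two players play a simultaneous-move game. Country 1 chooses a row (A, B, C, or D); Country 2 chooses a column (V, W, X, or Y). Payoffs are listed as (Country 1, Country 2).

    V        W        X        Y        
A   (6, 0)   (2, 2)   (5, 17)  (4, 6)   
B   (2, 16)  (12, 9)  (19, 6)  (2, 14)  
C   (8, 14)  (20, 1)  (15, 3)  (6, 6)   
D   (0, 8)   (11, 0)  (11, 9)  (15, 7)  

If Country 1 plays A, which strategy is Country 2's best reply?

X

With Country 1 fixed at A, Country 2's payoffs are: V → 0, W → 2, X → 17, Y → 6.
The maximum is 17, achieved by X.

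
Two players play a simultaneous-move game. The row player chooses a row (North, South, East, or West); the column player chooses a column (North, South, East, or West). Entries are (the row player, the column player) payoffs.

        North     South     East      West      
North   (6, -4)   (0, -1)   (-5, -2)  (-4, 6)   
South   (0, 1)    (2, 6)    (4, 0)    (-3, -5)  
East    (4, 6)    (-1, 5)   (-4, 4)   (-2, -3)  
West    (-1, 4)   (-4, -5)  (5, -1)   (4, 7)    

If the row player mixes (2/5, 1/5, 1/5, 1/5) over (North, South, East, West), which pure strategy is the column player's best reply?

West

The column player's best reply maximizes expected payoff against the mix.
North: (2/5)·(-4) + (1/5)·1 + (1/5)·6 + (1/5)·4 = 3/5
South: (2/5)·(-1) + (1/5)·6 + (1/5)·5 + (1/5)·(-5) = 4/5
East: (2/5)·(-2) + (1/5)·0 + (1/5)·4 + (1/5)·(-1) = -1/5
West: (2/5)·6 + (1/5)·(-5) + (1/5)·(-3) + (1/5)·7 = 11/5
Highest expected payoff is 11/5, from West.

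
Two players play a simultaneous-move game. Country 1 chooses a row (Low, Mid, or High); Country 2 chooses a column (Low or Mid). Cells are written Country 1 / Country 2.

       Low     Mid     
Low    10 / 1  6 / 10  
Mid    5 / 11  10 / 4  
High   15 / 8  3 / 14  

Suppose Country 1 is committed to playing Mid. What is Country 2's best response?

Low

With Country 1 fixed at Mid, Country 2's payoffs are: Low → 11, Mid → 4.
The maximum is 11, achieved by Low.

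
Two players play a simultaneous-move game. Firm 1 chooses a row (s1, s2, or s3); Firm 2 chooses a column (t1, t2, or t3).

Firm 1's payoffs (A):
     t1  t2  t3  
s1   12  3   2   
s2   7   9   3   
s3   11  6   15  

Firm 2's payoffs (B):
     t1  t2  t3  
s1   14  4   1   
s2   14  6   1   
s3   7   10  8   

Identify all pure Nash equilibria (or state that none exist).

(s1, t1)

Find each player's best response to every opponent strategy; NE are the intersections.
Firm 1's best responses — vs t1: s1 (payoff 12); vs t2: s2 (payoff 9); vs t3: s3 (payoff 15).
Firm 2's best responses — vs s1: t1 (payoff 14); vs s2: t1 (payoff 14); vs s3: t2 (payoff 10).
The only mutual best response is (s1, t1); neither player gains by switching there.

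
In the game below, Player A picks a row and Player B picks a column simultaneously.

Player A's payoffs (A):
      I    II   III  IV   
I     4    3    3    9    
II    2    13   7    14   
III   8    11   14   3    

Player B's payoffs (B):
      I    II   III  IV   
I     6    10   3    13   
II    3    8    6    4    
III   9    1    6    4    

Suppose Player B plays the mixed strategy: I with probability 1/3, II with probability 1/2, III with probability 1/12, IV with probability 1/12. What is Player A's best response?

Player A's best reply maximizes expected payoff against the mix.
I: (1/3)·4 + (1/2)·3 + (1/12)·3 + (1/12)·9 = 23/6
II: (1/3)·2 + (1/2)·13 + (1/12)·7 + (1/12)·14 = 107/12
III: (1/3)·8 + (1/2)·11 + (1/12)·14 + (1/12)·3 = 115/12
Highest expected payoff is 115/12, from III.

III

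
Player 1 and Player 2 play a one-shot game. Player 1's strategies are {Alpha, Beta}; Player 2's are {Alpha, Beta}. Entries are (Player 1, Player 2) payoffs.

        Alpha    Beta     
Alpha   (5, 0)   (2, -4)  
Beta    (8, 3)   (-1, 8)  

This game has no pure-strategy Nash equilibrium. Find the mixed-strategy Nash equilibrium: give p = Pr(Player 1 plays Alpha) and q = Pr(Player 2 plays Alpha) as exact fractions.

Each player's mixing probability is pinned down by making the *other* player indifferent.
Player 2 indifferent between Alpha and Beta: p·0 + (1−p)·3 = p·(-4) + (1−p)·8 ⟹ 3 + (-3)p = 8 + (-12)p ⟹ p = 5/9.
Player 1 indifferent between Alpha and Beta: q·5 + (1−q)·2 = q·8 + (1−q)·(-1) ⟹ 2 + 3q = (-1) + 9q ⟹ q = 1/2.

p = 5/9, q = 1/2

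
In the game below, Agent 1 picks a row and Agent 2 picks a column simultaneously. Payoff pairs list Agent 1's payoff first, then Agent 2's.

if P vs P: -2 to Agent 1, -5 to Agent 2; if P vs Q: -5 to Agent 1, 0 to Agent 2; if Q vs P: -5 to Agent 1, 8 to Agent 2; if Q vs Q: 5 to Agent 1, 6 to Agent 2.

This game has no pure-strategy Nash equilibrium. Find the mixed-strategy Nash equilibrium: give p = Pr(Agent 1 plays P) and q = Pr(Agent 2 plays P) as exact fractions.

In a mixed NE each player is indifferent between their pure strategies, so the opponent's mix sets the indifference.
Agent 2 indifferent between P and Q: p·(-5) + (1−p)·8 = p·0 + (1−p)·6 ⟹ 8 + (-13)p = 6 + (-6)p ⟹ p = 2/7.
Agent 1 indifferent between P and Q: q·(-2) + (1−q)·(-5) = q·(-5) + (1−q)·5 ⟹ (-5) + 3q = 5 + (-10)q ⟹ q = 10/13.

p = 2/7, q = 10/13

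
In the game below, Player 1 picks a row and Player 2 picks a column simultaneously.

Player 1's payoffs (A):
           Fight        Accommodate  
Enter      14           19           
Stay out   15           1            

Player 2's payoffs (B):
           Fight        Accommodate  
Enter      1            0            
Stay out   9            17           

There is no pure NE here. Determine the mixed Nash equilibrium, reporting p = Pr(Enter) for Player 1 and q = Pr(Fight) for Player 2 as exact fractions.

Each player's mixing probability is pinned down by making the *other* player indifferent.
Player 2 indifferent between Fight and Accommodate: p·1 + (1−p)·9 = p·0 + (1−p)·17 ⟹ 9 + (-8)p = 17 + (-17)p ⟹ p = 8/9.
Player 1 indifferent between Enter and Stay out: q·14 + (1−q)·19 = q·15 + (1−q)·1 ⟹ 19 + (-5)q = 1 + 14q ⟹ q = 18/19.

p = 8/9, q = 18/19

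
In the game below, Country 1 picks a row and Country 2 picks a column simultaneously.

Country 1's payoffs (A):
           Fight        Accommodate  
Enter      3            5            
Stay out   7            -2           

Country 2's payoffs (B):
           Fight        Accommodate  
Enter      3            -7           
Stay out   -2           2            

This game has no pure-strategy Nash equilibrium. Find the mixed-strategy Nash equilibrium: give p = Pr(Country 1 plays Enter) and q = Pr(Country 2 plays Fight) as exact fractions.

p = 2/7, q = 7/11

In a mixed NE each player is indifferent between their pure strategies, so the opponent's mix sets the indifference.
Country 2 indifferent between Fight and Accommodate: p·3 + (1−p)·(-2) = p·(-7) + (1−p)·2 ⟹ (-2) + 5p = 2 + (-9)p ⟹ p = 2/7.
Country 1 indifferent between Enter and Stay out: q·3 + (1−q)·5 = q·7 + (1−q)·(-2) ⟹ 5 + (-2)q = (-2) + 9q ⟹ q = 7/11.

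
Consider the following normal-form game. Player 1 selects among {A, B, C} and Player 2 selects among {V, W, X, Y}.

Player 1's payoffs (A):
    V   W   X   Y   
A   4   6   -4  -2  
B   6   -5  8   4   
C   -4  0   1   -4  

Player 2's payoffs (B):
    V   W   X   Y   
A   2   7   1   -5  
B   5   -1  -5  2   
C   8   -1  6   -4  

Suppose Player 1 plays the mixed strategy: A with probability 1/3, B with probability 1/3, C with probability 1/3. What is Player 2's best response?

V

Compute Player 2's expected payoff from each pure strategy against the given mix.
V: (1/3)·2 + (1/3)·5 + (1/3)·8 = 5
W: (1/3)·7 + (1/3)·(-1) + (1/3)·(-1) = 5/3
X: (1/3)·1 + (1/3)·(-5) + (1/3)·6 = 2/3
Y: (1/3)·(-5) + (1/3)·2 + (1/3)·(-4) = -7/3
Highest expected payoff is 5, from V.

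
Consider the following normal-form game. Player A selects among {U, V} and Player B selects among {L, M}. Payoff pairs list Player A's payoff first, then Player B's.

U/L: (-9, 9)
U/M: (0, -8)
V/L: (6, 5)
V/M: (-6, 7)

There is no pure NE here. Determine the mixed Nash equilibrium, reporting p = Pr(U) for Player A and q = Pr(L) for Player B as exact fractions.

p = 2/19, q = 2/7

In a mixed NE each player is indifferent between their pure strategies, so the opponent's mix sets the indifference.
Player B indifferent between L and M: p·9 + (1−p)·5 = p·(-8) + (1−p)·7 ⟹ 5 + 4p = 7 + (-15)p ⟹ p = 2/19.
Player A indifferent between U and V: q·(-9) + (1−q)·0 = q·6 + (1−q)·(-6) ⟹ 0 + (-9)q = (-6) + 12q ⟹ q = 2/7.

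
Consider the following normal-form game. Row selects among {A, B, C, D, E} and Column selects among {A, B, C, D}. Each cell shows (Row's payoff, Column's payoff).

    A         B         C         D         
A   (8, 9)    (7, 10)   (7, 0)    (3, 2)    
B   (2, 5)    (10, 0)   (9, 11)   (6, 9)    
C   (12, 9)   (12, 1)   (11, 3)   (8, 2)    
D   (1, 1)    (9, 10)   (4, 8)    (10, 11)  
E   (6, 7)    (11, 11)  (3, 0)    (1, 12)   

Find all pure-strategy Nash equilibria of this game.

(C, A) and (D, D)

Check mutual best responses: a cell is a NE iff neither player can gain by unilaterally deviating.
Row's best responses — vs A: C (payoff 12); vs B: C (payoff 12); vs C: C (payoff 11); vs D: D (payoff 10).
Column's best responses — vs A: B (payoff 10); vs B: C (payoff 11); vs C: A (payoff 9); vs D: D (payoff 11); vs E: D (payoff 12).
Mutual best responses occur at (C, A) and (D, D); at each, neither player gains by switching.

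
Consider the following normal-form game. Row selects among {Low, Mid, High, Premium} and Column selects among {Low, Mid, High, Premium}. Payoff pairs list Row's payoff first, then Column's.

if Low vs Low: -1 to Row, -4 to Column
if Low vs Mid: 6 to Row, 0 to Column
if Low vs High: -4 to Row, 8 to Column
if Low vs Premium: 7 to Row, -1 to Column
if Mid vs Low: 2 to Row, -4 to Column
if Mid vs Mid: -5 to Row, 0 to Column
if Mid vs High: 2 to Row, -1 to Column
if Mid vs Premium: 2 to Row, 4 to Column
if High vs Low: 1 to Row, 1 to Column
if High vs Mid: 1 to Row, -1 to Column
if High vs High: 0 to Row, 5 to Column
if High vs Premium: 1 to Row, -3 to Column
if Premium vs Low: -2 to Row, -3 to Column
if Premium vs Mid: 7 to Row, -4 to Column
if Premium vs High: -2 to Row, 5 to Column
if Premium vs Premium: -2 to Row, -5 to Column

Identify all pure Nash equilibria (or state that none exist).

None

Find each player's best response to every opponent strategy; NE are the intersections.
Row's best responses — vs Low: Mid (payoff 2); vs Mid: Premium (payoff 7); vs High: Mid (payoff 2); vs Premium: Low (payoff 7).
Column's best responses — vs Low: High (payoff 8); vs Mid: Premium (payoff 4); vs High: High (payoff 5); vs Premium: High (payoff 5).
No cell has both players best-responding. For instance, Row's best reply to Low is Mid, but against Mid Column prefers Premium over Low.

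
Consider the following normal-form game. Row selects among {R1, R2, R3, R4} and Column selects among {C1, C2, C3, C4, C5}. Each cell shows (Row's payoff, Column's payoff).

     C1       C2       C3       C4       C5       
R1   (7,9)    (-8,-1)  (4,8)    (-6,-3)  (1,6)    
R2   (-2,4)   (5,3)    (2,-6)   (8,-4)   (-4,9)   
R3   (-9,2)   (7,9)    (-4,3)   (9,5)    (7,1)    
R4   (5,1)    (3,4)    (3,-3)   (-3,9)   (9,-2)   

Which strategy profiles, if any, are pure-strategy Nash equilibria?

(R1, C1) and (R3, C2)

Find each player's best response to every opponent strategy; NE are the intersections.
Row's best responses — vs C1: R1 (payoff 7); vs C2: R3 (payoff 7); vs C3: R1 (payoff 4); vs C4: R3 (payoff 9); vs C5: R4 (payoff 9).
Column's best responses — vs R1: C1 (payoff 9); vs R2: C5 (payoff 9); vs R3: C2 (payoff 9); vs R4: C4 (payoff 9).
Mutual best responses occur at (R1, C1) and (R3, C2); at each, neither player gains by switching.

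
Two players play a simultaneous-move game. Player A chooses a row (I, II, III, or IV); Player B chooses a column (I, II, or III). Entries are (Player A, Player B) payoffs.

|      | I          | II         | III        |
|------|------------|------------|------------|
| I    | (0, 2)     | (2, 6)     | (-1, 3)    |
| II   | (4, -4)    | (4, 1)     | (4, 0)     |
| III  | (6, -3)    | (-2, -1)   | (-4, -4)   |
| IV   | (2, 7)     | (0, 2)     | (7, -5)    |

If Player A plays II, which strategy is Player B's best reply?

With Player A fixed at II, Player B's payoffs are: I → -4, II → 1, III → 0.
The maximum is 1, achieved by II.

II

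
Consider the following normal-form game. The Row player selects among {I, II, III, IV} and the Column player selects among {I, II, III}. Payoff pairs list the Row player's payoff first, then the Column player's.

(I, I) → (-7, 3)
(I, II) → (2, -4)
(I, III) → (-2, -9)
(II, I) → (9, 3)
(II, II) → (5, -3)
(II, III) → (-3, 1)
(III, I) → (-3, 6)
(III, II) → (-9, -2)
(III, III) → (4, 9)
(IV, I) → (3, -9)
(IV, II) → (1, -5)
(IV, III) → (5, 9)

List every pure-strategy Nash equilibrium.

(II, I) and (IV, III)

A profile is a Nash equilibrium when each player is best-responding to the other.
The Row player's best responses — vs I: II (payoff 9); vs II: II (payoff 5); vs III: IV (payoff 5).
The Column player's best responses — vs I: I (payoff 3); vs II: I (payoff 3); vs III: III (payoff 9); vs IV: III (payoff 9).
Mutual best responses occur at (II, I) and (IV, III); at each, neither player gains by switching.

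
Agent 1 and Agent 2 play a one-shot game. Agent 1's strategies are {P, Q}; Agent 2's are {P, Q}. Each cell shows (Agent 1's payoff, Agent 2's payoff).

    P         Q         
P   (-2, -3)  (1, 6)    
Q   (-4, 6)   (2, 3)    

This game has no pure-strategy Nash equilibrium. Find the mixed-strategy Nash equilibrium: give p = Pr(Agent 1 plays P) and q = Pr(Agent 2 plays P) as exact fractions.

In a mixed NE each player is indifferent between their pure strategies, so the opponent's mix sets the indifference.
Agent 2 indifferent between P and Q: p·(-3) + (1−p)·6 = p·6 + (1−p)·3 ⟹ 6 + (-9)p = 3 + 3p ⟹ p = 1/4.
Agent 1 indifferent between P and Q: q·(-2) + (1−q)·1 = q·(-4) + (1−q)·2 ⟹ 1 + (-3)q = 2 + (-6)q ⟹ q = 1/3.

p = 1/4, q = 1/3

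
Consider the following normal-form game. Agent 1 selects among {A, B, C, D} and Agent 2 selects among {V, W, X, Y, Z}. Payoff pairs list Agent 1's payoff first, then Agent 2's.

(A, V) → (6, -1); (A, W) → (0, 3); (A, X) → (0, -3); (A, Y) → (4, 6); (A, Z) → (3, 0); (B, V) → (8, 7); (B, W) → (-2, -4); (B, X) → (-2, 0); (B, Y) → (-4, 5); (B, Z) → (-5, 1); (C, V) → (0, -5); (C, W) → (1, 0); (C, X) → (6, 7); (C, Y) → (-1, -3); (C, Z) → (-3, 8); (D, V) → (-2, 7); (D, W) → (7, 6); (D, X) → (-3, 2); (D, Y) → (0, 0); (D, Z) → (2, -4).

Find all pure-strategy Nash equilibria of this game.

Check mutual best responses: a cell is a NE iff neither player can gain by unilaterally deviating.
Agent 1's best responses — vs V: B (payoff 8); vs W: D (payoff 7); vs X: C (payoff 6); vs Y: A (payoff 4); vs Z: A (payoff 3).
Agent 2's best responses — vs A: Y (payoff 6); vs B: V (payoff 7); vs C: Z (payoff 8); vs D: V (payoff 7).
Mutual best responses occur at (A, Y) and (B, V); at each, neither player gains by switching.

(A, Y) and (B, V)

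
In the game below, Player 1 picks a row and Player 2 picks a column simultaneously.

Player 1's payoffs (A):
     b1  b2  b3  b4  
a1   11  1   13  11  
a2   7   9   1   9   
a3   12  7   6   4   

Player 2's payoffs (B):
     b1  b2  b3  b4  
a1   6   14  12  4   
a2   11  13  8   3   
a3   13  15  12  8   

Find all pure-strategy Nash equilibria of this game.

Find each player's best response to every opponent strategy; NE are the intersections.
Player 1's best responses — vs b1: a3 (payoff 12); vs b2: a2 (payoff 9); vs b3: a1 (payoff 13); vs b4: a1 (payoff 11).
Player 2's best responses — vs a1: b2 (payoff 14); vs a2: b2 (payoff 13); vs a3: b2 (payoff 15).
The only mutual best response is (a2, b2); neither player gains by switching there.

(a2, b2)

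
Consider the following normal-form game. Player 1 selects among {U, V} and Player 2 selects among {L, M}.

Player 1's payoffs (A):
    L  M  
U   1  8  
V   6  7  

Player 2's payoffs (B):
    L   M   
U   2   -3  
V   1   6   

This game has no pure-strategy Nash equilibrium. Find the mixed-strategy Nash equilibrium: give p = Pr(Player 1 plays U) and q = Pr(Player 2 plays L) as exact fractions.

p = 1/2, q = 1/6

Each player's mixing probability is pinned down by making the *other* player indifferent.
Player 2 indifferent between L and M: p·2 + (1−p)·1 = p·(-3) + (1−p)·6 ⟹ 1 + 1p = 6 + (-9)p ⟹ p = 1/2.
Player 1 indifferent between U and V: q·1 + (1−q)·8 = q·6 + (1−q)·7 ⟹ 8 + (-7)q = 7 + (-1)q ⟹ q = 1/6.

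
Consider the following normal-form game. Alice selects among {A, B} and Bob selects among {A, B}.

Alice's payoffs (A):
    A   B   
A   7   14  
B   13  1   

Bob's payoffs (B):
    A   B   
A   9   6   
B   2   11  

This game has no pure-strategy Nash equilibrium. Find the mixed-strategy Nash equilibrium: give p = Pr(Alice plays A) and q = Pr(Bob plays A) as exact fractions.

p = 3/4, q = 13/19

Each player's mixing probability is pinned down by making the *other* player indifferent.
Bob indifferent between A and B: p·9 + (1−p)·2 = p·6 + (1−p)·11 ⟹ 2 + 7p = 11 + (-5)p ⟹ p = 3/4.
Alice indifferent between A and B: q·7 + (1−q)·14 = q·13 + (1−q)·1 ⟹ 14 + (-7)q = 1 + 12q ⟹ q = 13/19.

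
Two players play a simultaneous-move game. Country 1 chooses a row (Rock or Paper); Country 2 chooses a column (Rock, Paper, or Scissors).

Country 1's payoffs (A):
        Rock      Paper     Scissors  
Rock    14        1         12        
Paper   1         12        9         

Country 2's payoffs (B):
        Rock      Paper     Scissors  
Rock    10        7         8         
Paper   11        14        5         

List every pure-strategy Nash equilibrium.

(Rock, Rock) and (Paper, Paper)

Check mutual best responses: a cell is a NE iff neither player can gain by unilaterally deviating.
Country 1's best responses — vs Rock: Rock (payoff 14); vs Paper: Paper (payoff 12); vs Scissors: Rock (payoff 12).
Country 2's best responses — vs Rock: Rock (payoff 10); vs Paper: Paper (payoff 14).
Mutual best responses occur at (Rock, Rock) and (Paper, Paper); at each, neither player gains by switching.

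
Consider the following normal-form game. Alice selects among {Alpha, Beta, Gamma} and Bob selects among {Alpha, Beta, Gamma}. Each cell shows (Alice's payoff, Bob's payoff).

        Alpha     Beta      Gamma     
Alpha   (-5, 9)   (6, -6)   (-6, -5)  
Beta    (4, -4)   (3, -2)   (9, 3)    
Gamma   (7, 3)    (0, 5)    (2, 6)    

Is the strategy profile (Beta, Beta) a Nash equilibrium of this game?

No

Holding Bob at Beta: Alice gets 3 from Beta but could get 6 by switching to Alpha. Alice has a profitable deviation.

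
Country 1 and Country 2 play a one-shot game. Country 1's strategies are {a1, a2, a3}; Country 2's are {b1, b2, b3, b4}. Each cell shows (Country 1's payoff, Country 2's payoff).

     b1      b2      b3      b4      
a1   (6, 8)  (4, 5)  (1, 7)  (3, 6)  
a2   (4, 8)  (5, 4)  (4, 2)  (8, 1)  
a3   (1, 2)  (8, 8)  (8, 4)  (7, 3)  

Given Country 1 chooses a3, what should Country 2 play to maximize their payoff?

With Country 1 fixed at a3, Country 2's payoffs are: b1 → 2, b2 → 8, b3 → 4, b4 → 3.
The maximum is 8, achieved by b2.

b2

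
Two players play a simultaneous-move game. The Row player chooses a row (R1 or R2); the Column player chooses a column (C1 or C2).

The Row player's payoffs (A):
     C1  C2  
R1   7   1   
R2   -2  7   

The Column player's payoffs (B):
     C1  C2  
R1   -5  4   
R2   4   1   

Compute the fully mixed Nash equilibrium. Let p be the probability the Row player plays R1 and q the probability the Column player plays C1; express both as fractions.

p = 1/4, q = 2/5

Each player's mixing probability is pinned down by making the *other* player indifferent.
The Column player indifferent between C1 and C2: p·(-5) + (1−p)·4 = p·4 + (1−p)·1 ⟹ 4 + (-9)p = 1 + 3p ⟹ p = 1/4.
The Row player indifferent between R1 and R2: q·7 + (1−q)·1 = q·(-2) + (1−q)·7 ⟹ 1 + 6q = 7 + (-9)q ⟹ q = 2/5.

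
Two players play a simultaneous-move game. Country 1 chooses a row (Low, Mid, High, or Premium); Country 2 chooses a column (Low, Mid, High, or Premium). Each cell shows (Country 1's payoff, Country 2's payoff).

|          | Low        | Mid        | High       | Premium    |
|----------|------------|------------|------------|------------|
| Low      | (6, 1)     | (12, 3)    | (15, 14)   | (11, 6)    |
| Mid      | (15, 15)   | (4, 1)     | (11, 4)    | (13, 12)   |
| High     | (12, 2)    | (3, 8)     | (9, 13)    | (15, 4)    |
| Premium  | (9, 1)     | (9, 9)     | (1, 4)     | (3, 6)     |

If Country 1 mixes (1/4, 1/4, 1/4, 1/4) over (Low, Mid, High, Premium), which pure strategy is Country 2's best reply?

High

Country 2's best reply maximizes expected payoff against the mix.
Low: (1/4)·1 + (1/4)·15 + (1/4)·2 + (1/4)·1 = 19/4
Mid: (1/4)·3 + (1/4)·1 + (1/4)·8 + (1/4)·9 = 21/4
High: (1/4)·14 + (1/4)·4 + (1/4)·13 + (1/4)·4 = 35/4
Premium: (1/4)·6 + (1/4)·12 + (1/4)·4 + (1/4)·6 = 7
Highest expected payoff is 35/4, from High.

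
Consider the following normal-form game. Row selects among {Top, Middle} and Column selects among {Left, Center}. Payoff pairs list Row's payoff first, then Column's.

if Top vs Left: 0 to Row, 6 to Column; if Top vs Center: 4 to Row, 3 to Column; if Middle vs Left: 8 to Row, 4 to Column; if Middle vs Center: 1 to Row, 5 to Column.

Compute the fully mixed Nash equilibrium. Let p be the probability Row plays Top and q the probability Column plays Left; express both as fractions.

p = 1/4, q = 3/11

Each player's mixing probability is pinned down by making the *other* player indifferent.
Column indifferent between Left and Center: p·6 + (1−p)·4 = p·3 + (1−p)·5 ⟹ 4 + 2p = 5 + (-2)p ⟹ p = 1/4.
Row indifferent between Top and Middle: q·0 + (1−q)·4 = q·8 + (1−q)·1 ⟹ 4 + (-4)q = 1 + 7q ⟹ q = 3/11.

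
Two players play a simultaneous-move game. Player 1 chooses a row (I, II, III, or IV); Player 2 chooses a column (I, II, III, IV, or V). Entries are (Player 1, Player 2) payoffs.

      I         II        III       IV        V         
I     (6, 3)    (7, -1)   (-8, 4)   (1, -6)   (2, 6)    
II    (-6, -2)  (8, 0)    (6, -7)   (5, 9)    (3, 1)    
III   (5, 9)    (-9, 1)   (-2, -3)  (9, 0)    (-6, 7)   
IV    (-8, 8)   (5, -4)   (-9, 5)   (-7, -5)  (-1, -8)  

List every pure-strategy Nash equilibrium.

None

Find each player's best response to every opponent strategy; NE are the intersections.
Player 1's best responses — vs I: I (payoff 6); vs II: II (payoff 8); vs III: II (payoff 6); vs IV: III (payoff 9); vs V: II (payoff 3).
Player 2's best responses — vs I: V (payoff 6); vs II: IV (payoff 9); vs III: I (payoff 9); vs IV: I (payoff 8).
No cell has both players best-responding. For instance, Player 1's best reply to V is II, but against II Player 2 prefers IV over V.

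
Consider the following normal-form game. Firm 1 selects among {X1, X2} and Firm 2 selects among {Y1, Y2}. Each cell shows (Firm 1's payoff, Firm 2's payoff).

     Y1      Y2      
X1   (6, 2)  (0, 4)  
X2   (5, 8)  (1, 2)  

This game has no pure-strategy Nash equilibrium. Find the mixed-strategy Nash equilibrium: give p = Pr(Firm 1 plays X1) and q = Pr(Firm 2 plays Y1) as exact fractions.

p = 3/4, q = 1/2

Each player's mixing probability is pinned down by making the *other* player indifferent.
Firm 2 indifferent between Y1 and Y2: p·2 + (1−p)·8 = p·4 + (1−p)·2 ⟹ 8 + (-6)p = 2 + 2p ⟹ p = 3/4.
Firm 1 indifferent between X1 and X2: q·6 + (1−q)·0 = q·5 + (1−q)·1 ⟹ 0 + 6q = 1 + 4q ⟹ q = 1/2.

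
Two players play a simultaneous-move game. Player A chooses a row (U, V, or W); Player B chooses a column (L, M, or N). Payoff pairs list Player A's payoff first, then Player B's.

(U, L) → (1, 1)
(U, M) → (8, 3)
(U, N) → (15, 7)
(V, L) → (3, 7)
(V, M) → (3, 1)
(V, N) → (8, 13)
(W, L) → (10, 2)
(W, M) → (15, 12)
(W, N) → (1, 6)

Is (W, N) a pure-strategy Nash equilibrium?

No

Holding Player B at N: Player A gets 1 from W but could get 15 by switching to U. Player A has a profitable deviation.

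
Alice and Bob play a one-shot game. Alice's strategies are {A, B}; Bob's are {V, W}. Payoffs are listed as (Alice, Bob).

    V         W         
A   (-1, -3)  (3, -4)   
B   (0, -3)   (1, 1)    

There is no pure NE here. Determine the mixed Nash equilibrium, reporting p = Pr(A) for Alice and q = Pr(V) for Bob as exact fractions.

p = 4/5, q = 2/3

In a mixed NE each player is indifferent between their pure strategies, so the opponent's mix sets the indifference.
Bob indifferent between V and W: p·(-3) + (1−p)·(-3) = p·(-4) + (1−p)·1 ⟹ (-3) + 0p = 1 + (-5)p ⟹ p = 4/5.
Alice indifferent between A and B: q·(-1) + (1−q)·3 = q·0 + (1−q)·1 ⟹ 3 + (-4)q = 1 + (-1)q ⟹ q = 2/3.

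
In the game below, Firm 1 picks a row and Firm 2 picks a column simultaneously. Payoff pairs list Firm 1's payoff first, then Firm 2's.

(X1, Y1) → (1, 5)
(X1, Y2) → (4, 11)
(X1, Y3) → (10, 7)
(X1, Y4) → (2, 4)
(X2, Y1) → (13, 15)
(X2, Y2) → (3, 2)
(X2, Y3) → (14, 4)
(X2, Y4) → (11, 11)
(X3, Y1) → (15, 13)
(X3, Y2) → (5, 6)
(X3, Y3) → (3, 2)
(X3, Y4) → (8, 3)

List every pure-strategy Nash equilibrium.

(X3, Y1)

A profile is a Nash equilibrium when each player is best-responding to the other.
Firm 1's best responses — vs Y1: X3 (payoff 15); vs Y2: X3 (payoff 5); vs Y3: X2 (payoff 14); vs Y4: X2 (payoff 11).
Firm 2's best responses — vs X1: Y2 (payoff 11); vs X2: Y1 (payoff 15); vs X3: Y1 (payoff 13).
The only mutual best response is (X3, Y1); neither player gains by switching there.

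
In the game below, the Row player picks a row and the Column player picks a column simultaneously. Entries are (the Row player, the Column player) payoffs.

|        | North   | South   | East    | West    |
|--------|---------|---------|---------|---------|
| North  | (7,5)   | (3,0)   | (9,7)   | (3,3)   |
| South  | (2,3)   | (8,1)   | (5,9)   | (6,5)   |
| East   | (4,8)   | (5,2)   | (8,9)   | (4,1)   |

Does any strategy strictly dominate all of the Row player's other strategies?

No strictly dominant strategy

A strategy is strictly dominant if it gives the Row player a strictly higher payoff than every other strategy, against every choice by the opponent.
North is not dominant: against South, South gives 8 > 3.
South is not dominant: against North, North gives 7 > 2.
East is not dominant: against North, North gives 7 > 4.
No single strategy is best against every opponent action.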